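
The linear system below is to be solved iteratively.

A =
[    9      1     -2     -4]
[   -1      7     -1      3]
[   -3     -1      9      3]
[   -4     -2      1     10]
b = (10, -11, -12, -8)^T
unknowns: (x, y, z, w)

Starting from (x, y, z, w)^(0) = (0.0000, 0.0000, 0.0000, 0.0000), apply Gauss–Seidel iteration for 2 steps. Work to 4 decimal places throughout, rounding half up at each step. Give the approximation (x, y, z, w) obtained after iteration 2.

Iteration 1:
  x = (10 - (1)·0.0000 - (-2)·0.0000 - (-4)·0.0000) / (9) = 1.1111
  y = (-11 - (-1)·1.1111 - (-1)·0.0000 - (3)·0.0000) / (7) = -1.4127
  z = (-12 - (-3)·1.1111 - (-1)·-1.4127 - (3)·0.0000) / (9) = -1.1199
  w = (-8 - (-4)·1.1111 - (-2)·-1.4127 - (1)·-1.1199) / (10) = -0.5261
Iteration 2:
  x = (10 - (1)·-1.4127 - (-2)·-1.1199 - (-4)·-0.5261) / (9) = 0.7854
  y = (-11 - (-1)·0.7854 - (-1)·-1.1199 - (3)·-0.5261) / (7) = -1.3937
  z = (-12 - (-3)·0.7854 - (-1)·-1.3937 - (3)·-0.5261) / (9) = -1.0510
  w = (-8 - (-4)·0.7854 - (-2)·-1.3937 - (1)·-1.0510) / (10) = -0.6595

(0.7854, -1.3937, -1.0510, -0.6595)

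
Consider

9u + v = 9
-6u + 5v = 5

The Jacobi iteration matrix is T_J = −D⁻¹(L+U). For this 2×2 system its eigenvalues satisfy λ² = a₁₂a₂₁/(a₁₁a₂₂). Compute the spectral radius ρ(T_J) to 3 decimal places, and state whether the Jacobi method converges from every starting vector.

0.365

a₁₂a₂₁/(a₁₁a₂₂) = (1)·(-6) / ((9)·(5)) = -0.133333
ρ = √|-0.133333| = √0.133333 = 0.365
ρ < 1, so Jacobi converges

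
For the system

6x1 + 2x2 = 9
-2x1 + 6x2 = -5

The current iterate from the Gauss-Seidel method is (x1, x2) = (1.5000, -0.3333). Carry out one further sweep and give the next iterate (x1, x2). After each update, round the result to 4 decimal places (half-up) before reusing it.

(1.6111, -0.2963)

One sweep:
  x1 = (9 - (2)·-0.3333) / (6) = 1.6111
  x2 = (-5 - (-2)·1.6111) / (6) = -0.2963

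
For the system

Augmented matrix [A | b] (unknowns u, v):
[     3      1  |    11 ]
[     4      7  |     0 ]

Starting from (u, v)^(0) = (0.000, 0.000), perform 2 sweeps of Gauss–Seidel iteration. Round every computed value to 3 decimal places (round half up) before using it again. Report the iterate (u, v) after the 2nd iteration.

Iteration 1:
  u = (11 - (1)·0.000) / (3) = 3.667
  v = (0 - (4)·3.667) / (7) = -2.095
Iteration 2:
  u = (11 - (1)·-2.095) / (3) = 4.365
  v = (0 - (4)·4.365) / (7) = -2.494

(4.365, -2.494)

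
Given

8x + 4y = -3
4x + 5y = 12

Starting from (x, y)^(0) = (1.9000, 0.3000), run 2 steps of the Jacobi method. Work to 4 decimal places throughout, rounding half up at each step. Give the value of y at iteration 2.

Iteration 1:
  x = (-3 - (4)·0.3000) / (8) = -0.5250
  y = (12 - (4)·1.9000) / (5) = 0.8800
Iteration 2:
  x = (-3 - (4)·0.8800) / (8) = -0.8150
  y = (12 - (4)·-0.5250) / (5) = 2.8200

2.8200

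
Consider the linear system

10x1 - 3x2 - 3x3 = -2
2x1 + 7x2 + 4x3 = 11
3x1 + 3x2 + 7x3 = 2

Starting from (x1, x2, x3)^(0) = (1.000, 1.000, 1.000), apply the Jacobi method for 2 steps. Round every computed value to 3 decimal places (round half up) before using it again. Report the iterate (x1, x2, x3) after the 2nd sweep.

Iteration 1:
  x1 = (-2 - (-3)·1.000 - (-3)·1.000) / (10) = 0.400
  x2 = (11 - (2)·1.000 - (4)·1.000) / (7) = 0.714
  x3 = (2 - (3)·1.000 - (3)·1.000) / (7) = -0.571
Iteration 2:
  x1 = (-2 - (-3)·0.714 - (-3)·-0.571) / (10) = -0.157
  x2 = (11 - (2)·0.400 - (4)·-0.571) / (7) = 1.783
  x3 = (2 - (3)·0.400 - (3)·0.714) / (7) = -0.192

(-0.157, 1.783, -0.192)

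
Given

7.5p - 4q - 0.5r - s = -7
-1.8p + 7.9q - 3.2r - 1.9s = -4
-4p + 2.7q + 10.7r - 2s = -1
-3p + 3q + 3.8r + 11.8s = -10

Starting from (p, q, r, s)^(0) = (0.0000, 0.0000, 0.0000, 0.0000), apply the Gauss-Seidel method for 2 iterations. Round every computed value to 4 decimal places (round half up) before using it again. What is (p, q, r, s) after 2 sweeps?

(-1.4432, -1.1376, -0.4988, -0.7645)

Iteration 1:
  p = (-7 - (-4)·0.0000 - (-0.5)·0.0000 - (-1)·0.0000) / (7.5) = -0.9333
  q = (-4 - (-1.8)·-0.9333 - (-3.2)·0.0000 - (-1.9)·0.0000) / (7.9) = -0.7190
  r = (-1 - (-4)·-0.9333 - (2.7)·-0.7190 - (-2)·0.0000) / (10.7) = -0.2609
  s = (-10 - (-3)·-0.9333 - (3)·-0.7190 - (3.8)·-0.2609) / (11.8) = -0.8179
Iteration 2:
  p = (-7 - (-4)·-0.7190 - (-0.5)·-0.2609 - (-1)·-0.8179) / (7.5) = -1.4432
  q = (-4 - (-1.8)·-1.4432 - (-3.2)·-0.2609 - (-1.9)·-0.8179) / (7.9) = -1.1376
  r = (-1 - (-4)·-1.4432 - (2.7)·-1.1376 - (-2)·-0.8179) / (10.7) = -0.4988
  s = (-10 - (-3)·-1.4432 - (3)·-1.1376 - (3.8)·-0.4988) / (11.8) = -0.7645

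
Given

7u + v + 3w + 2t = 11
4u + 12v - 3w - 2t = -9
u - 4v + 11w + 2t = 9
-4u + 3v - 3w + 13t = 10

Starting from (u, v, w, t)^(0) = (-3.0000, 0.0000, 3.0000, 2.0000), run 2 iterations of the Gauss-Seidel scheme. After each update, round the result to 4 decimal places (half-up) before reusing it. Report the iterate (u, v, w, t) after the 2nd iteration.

Iteration 1:
  u = (11 - (1)·0.0000 - (3)·3.0000 - (2)·2.0000) / (7) = -0.2857
  v = (-9 - (4)·-0.2857 - (-3)·3.0000 - (-2)·2.0000) / (12) = 0.4286
  w = (9 - (1)·-0.2857 - (-4)·0.4286 - (2)·2.0000) / (11) = 0.6364
  t = (10 - (-4)·-0.2857 - (3)·0.4286 - (-3)·0.6364) / (13) = 0.7293
Iteration 2:
  u = (11 - (1)·0.4286 - (3)·0.6364 - (2)·0.7293) / (7) = 1.0291
  v = (-9 - (4)·1.0291 - (-3)·0.6364 - (-2)·0.7293) / (12) = -0.8124
  w = (9 - (1)·1.0291 - (-4)·-0.8124 - (2)·0.7293) / (11) = 0.2966
  t = (10 - (-4)·1.0291 - (3)·-0.8124 - (-3)·0.2966) / (13) = 1.3418

(1.0291, -0.8124, 0.2966, 1.3418)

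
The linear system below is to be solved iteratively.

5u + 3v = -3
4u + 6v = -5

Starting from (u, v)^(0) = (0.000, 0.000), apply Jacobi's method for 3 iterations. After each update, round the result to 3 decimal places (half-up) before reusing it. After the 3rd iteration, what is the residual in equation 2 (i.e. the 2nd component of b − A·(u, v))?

0.962

Iteration 1:
  u = (-3 - (3)·0.000) / (5) = -0.600
  v = (-5 - (4)·0.000) / (6) = -0.833
Iteration 2:
  u = (-3 - (3)·-0.833) / (5) = -0.100
  v = (-5 - (4)·-0.600) / (6) = -0.433
Iteration 3:
  u = (-3 - (3)·-0.433) / (5) = -0.340
  v = (-5 - (4)·-0.100) / (6) = -0.767
Residual b − A·x = (1.001, 0.962)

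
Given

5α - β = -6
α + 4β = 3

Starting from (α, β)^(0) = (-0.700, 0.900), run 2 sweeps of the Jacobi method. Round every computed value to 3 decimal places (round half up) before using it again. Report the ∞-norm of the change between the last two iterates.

0.080

Iteration 1:
  α = (-6 - (-1)·0.900) / (5) = -1.020
  β = (3 - (1)·-0.700) / (4) = 0.925
Iteration 2:
  α = (-6 - (-1)·0.925) / (5) = -1.015
  β = (3 - (1)·-1.020) / (4) = 1.005
Change: (0.005, 0.080) → max |·| = 0.080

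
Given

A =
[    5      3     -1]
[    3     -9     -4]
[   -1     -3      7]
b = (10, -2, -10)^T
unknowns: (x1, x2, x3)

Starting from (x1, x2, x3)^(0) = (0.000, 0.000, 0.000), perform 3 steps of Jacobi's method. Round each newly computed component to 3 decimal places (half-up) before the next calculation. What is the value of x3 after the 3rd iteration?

-0.550

Iteration 1:
  x1 = (10 - (3)·0.000 - (-1)·0.000) / (5) = 2.000
  x2 = (-2 - (3)·0.000 - (-4)·0.000) / (-9) = 0.222
  x3 = (-10 - (-1)·0.000 - (-3)·0.000) / (7) = -1.429
Iteration 2:
  x1 = (10 - (3)·0.222 - (-1)·-1.429) / (5) = 1.581
  x2 = (-2 - (3)·2.000 - (-4)·-1.429) / (-9) = 1.524
  x3 = (-10 - (-1)·2.000 - (-3)·0.222) / (7) = -1.048
Iteration 3:
  x1 = (10 - (3)·1.524 - (-1)·-1.048) / (5) = 0.876
  x2 = (-2 - (3)·1.581 - (-4)·-1.048) / (-9) = 1.215
  x3 = (-10 - (-1)·1.581 - (-3)·1.524) / (7) = -0.550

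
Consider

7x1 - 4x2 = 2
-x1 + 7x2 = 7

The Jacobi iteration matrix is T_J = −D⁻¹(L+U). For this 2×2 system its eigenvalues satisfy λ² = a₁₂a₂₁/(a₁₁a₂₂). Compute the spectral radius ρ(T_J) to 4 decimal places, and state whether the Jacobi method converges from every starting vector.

a₁₂a₂₁/(a₁₁a₂₂) = (-4)·(-1) / ((7)·(7)) = 0.081633
ρ = √|0.081633| = √0.081633 = 0.2857
ρ < 1, so Jacobi converges

0.2857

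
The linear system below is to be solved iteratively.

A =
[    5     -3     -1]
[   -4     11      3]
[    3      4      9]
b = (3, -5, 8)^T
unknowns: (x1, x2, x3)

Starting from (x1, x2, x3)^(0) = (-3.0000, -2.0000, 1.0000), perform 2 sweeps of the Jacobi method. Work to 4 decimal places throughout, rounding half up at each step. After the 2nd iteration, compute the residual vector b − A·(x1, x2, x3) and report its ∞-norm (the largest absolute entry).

Iteration 1:
  x1 = (3 - (-3)·-2.0000 - (-1)·1.0000) / (5) = -0.4000
  x2 = (-5 - (-4)·-3.0000 - (3)·1.0000) / (11) = -1.8182
  x3 = (8 - (3)·-3.0000 - (4)·-2.0000) / (9) = 2.7778
Iteration 2:
  x1 = (3 - (-3)·-1.8182 - (-1)·2.7778) / (5) = 0.0646
  x2 = (-5 - (-4)·-0.4000 - (3)·2.7778) / (11) = -1.3576
  x3 = (8 - (3)·-0.4000 - (4)·-1.8182) / (9) = 1.8303
Residual b − A·x = (0.4345, 4.7011, -3.2361); ∞-norm = 4.7011

4.7011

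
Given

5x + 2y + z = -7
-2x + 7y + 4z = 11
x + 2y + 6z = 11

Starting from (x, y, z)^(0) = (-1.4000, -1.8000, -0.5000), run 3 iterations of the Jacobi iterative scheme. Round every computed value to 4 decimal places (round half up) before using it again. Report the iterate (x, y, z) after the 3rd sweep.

Iteration 1:
  x = (-7 - (2)·-1.8000 - (1)·-0.5000) / (5) = -0.5800
  y = (11 - (-2)·-1.4000 - (4)·-0.5000) / (7) = 1.4571
  z = (11 - (1)·-1.4000 - (2)·-1.8000) / (6) = 2.6667
Iteration 2:
  x = (-7 - (2)·1.4571 - (1)·2.6667) / (5) = -2.5162
  y = (11 - (-2)·-0.5800 - (4)·2.6667) / (7) = -0.1181
  z = (11 - (1)·-0.5800 - (2)·1.4571) / (6) = 1.4443
Iteration 3:
  x = (-7 - (2)·-0.1181 - (1)·1.4443) / (5) = -1.6416
  y = (11 - (-2)·-2.5162 - (4)·1.4443) / (7) = 0.0272
  z = (11 - (1)·-2.5162 - (2)·-0.1181) / (6) = 2.2921

(-1.6416, 0.0272, 2.2921)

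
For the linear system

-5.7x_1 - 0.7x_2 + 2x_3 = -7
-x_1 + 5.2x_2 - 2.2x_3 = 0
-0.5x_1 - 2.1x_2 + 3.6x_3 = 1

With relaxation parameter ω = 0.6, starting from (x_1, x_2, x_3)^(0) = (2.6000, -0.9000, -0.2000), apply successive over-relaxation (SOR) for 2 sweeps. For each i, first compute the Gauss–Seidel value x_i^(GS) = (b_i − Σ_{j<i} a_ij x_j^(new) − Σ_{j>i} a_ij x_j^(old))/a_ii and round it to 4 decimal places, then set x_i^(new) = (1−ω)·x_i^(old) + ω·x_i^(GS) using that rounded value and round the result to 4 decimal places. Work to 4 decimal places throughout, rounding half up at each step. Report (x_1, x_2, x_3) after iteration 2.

Iteration 1:
  x_1: GS value = (-7 - (-0.7)·-0.9000 - (2)·-0.2000) / (-5.7) = 1.2684;  x_1 ← (1−ω)·2.6000 + ω·1.2684 = 1.8010
  x_2: GS value = (0 - (-1)·1.8010 - (-2.2)·-0.2000) / (5.2) = 0.2617;  x_2 ← (1−ω)·-0.9000 + ω·0.2617 = -0.2030
  x_3: GS value = (1 - (-0.5)·1.8010 - (-2.1)·-0.2030) / (3.6) = 0.4095;  x_3 ← (1−ω)·-0.2000 + ω·0.4095 = 0.1657
Iteration 2:
  x_1: GS value = (-7 - (-0.7)·-0.2030 - (2)·0.1657) / (-5.7) = 1.3111;  x_1 ← (1−ω)·1.8010 + ω·1.3111 = 1.5071
  x_2: GS value = (0 - (-1)·1.5071 - (-2.2)·0.1657) / (5.2) = 0.3599;  x_2 ← (1−ω)·-0.2030 + ω·0.3599 = 0.1347
  x_3: GS value = (1 - (-0.5)·1.5071 - (-2.1)·0.1347) / (3.6) = 0.5657;  x_3 ← (1−ω)·0.1657 + ω·0.5657 = 0.4057

(1.5071, 0.1347, 0.4057)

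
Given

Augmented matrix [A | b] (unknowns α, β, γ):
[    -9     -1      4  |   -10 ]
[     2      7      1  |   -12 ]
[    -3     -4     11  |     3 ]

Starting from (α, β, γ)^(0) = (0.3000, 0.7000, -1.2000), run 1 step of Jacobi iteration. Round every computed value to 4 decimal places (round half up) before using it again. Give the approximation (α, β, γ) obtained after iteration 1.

(0.5000, -1.6286, 0.6091)

Iteration 1:
  α = (-10 - (-1)·0.7000 - (4)·-1.2000) / (-9) = 0.5000
  β = (-12 - (2)·0.3000 - (1)·-1.2000) / (7) = -1.6286
  γ = (3 - (-3)·0.3000 - (-4)·0.7000) / (11) = 0.6091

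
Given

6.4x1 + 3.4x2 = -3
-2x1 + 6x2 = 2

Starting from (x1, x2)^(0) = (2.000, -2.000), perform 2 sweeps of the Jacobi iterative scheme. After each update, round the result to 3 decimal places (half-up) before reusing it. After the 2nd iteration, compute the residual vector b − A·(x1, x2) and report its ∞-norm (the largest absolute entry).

3.186

Iteration 1:
  x1 = (-3 - (3.4)·-2.000) / (6.4) = 0.594
  x2 = (2 - (-2)·2.000) / (6) = 1.000
Iteration 2:
  x1 = (-3 - (3.4)·1.000) / (6.4) = -1.000
  x2 = (2 - (-2)·0.594) / (6) = 0.531
Residual b − A·x = (1.595, -3.186); ∞-norm = 3.186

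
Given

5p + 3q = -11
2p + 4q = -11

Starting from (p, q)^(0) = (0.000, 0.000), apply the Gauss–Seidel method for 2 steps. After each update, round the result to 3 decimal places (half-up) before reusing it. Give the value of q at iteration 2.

Iteration 1:
  p = (-11 - (3)·0.000) / (5) = -2.200
  q = (-11 - (2)·-2.200) / (4) = -1.650
Iteration 2:
  p = (-11 - (3)·-1.650) / (5) = -1.210
  q = (-11 - (2)·-1.210) / (4) = -2.145

-2.145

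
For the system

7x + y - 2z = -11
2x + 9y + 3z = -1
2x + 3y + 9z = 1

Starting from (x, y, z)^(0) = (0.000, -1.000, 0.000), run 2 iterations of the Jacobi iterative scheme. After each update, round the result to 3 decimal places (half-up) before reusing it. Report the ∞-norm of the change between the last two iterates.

0.169

Iteration 1:
  x = (-11 - (1)·-1.000 - (-2)·0.000) / (7) = -1.429
  y = (-1 - (2)·0.000 - (3)·0.000) / (9) = -0.111
  z = (1 - (2)·0.000 - (3)·-1.000) / (9) = 0.444
Iteration 2:
  x = (-11 - (1)·-0.111 - (-2)·0.444) / (7) = -1.429
  y = (-1 - (2)·-1.429 - (3)·0.444) / (9) = 0.058
  z = (1 - (2)·-1.429 - (3)·-0.111) / (9) = 0.466
Change: (0.000, 0.169, 0.022) → max |·| = 0.169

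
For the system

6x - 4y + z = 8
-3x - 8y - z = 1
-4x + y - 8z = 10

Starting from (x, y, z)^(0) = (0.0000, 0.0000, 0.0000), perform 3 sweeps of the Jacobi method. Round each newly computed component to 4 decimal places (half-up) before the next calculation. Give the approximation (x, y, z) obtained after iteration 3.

(1.3429, -0.4303, -2.0377)

Iteration 1:
  x = (8 - (-4)·0.0000 - (1)·0.0000) / (6) = 1.3333
  y = (1 - (-3)·0.0000 - (-1)·0.0000) / (-8) = -0.1250
  z = (10 - (-4)·0.0000 - (1)·0.0000) / (-8) = -1.2500
Iteration 2:
  x = (8 - (-4)·-0.1250 - (1)·-1.2500) / (6) = 1.4583
  y = (1 - (-3)·1.3333 - (-1)·-1.2500) / (-8) = -0.4687
  z = (10 - (-4)·1.3333 - (1)·-0.1250) / (-8) = -1.9323
Iteration 3:
  x = (8 - (-4)·-0.4687 - (1)·-1.9323) / (6) = 1.3429
  y = (1 - (-3)·1.4583 - (-1)·-1.9323) / (-8) = -0.4303
  z = (10 - (-4)·1.4583 - (1)·-0.4687) / (-8) = -2.0377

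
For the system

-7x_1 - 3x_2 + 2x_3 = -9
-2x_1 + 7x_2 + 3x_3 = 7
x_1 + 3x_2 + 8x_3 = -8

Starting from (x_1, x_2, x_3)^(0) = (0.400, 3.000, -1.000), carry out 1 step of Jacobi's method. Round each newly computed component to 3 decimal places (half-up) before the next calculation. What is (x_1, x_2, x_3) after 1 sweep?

Iteration 1:
  x_1 = (-9 - (-3)·3.000 - (2)·-1.000) / (-7) = -0.286
  x_2 = (7 - (-2)·0.400 - (3)·-1.000) / (7) = 1.543
  x_3 = (-8 - (1)·0.400 - (3)·3.000) / (8) = -2.175

(-0.286, 1.543, -2.175)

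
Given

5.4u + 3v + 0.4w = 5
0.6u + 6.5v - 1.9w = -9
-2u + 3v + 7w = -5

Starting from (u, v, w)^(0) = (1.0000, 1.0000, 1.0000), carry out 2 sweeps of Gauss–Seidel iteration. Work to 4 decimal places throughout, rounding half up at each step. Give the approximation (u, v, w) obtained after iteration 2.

Iteration 1:
  u = (5 - (3)·1.0000 - (0.4)·1.0000) / (5.4) = 0.2963
  v = (-9 - (0.6)·0.2963 - (-1.9)·1.0000) / (6.5) = -1.1197
  w = (-5 - (-2)·0.2963 - (3)·-1.1197) / (7) = -0.1498
Iteration 2:
  u = (5 - (3)·-1.1197 - (0.4)·-0.1498) / (5.4) = 1.5591
  v = (-9 - (0.6)·1.5591 - (-1.9)·-0.1498) / (6.5) = -1.5723
  w = (-5 - (-2)·1.5591 - (3)·-1.5723) / (7) = 0.4050

(1.5591, -1.5723, 0.4050)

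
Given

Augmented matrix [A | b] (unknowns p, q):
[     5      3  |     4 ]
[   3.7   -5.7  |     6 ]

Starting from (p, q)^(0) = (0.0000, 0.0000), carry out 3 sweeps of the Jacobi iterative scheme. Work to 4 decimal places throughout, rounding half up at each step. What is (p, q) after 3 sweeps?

(1.1200, -0.1233)

Iteration 1:
  p = (4 - (3)·0.0000) / (5) = 0.8000
  q = (6 - (3.7)·0.0000) / (-5.7) = -1.0526
Iteration 2:
  p = (4 - (3)·-1.0526) / (5) = 1.4316
  q = (6 - (3.7)·0.8000) / (-5.7) = -0.5333
Iteration 3:
  p = (4 - (3)·-0.5333) / (5) = 1.1200
  q = (6 - (3.7)·1.4316) / (-5.7) = -0.1233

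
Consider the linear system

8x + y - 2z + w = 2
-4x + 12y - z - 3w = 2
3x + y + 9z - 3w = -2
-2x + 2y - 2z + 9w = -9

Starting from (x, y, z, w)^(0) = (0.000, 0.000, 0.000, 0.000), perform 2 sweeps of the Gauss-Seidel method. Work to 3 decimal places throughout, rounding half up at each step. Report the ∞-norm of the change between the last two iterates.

0.333

Iteration 1:
  x = (2 - (1)·0.000 - (-2)·0.000 - (1)·0.000) / (8) = 0.250
  y = (2 - (-4)·0.250 - (-1)·0.000 - (-3)·0.000) / (12) = 0.250
  z = (-2 - (3)·0.250 - (1)·0.250 - (-3)·0.000) / (9) = -0.333
  w = (-9 - (-2)·0.250 - (2)·0.250 - (-2)·-0.333) / (9) = -1.074
Iteration 2:
  x = (2 - (1)·0.250 - (-2)·-0.333 - (1)·-1.074) / (8) = 0.270
  y = (2 - (-4)·0.270 - (-1)·-0.333 - (-3)·-1.074) / (12) = -0.040
  z = (-2 - (3)·0.270 - (1)·-0.040 - (-3)·-1.074) / (9) = -0.666
  w = (-9 - (-2)·0.270 - (2)·-0.040 - (-2)·-0.666) / (9) = -1.079
Change: (0.020, -0.290, -0.333, -0.005) → max |·| = 0.333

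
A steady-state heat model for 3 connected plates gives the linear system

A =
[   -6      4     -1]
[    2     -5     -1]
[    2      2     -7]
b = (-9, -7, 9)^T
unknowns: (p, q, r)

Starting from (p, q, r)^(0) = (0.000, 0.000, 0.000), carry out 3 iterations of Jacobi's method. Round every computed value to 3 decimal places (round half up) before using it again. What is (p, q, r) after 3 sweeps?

Iteration 1:
  p = (-9 - (4)·0.000 - (-1)·0.000) / (-6) = 1.500
  q = (-7 - (2)·0.000 - (-1)·0.000) / (-5) = 1.400
  r = (9 - (2)·0.000 - (2)·0.000) / (-7) = -1.286
Iteration 2:
  p = (-9 - (4)·1.400 - (-1)·-1.286) / (-6) = 2.648
  q = (-7 - (2)·1.500 - (-1)·-1.286) / (-5) = 2.257
  r = (9 - (2)·1.500 - (2)·1.400) / (-7) = -0.457
Iteration 3:
  p = (-9 - (4)·2.257 - (-1)·-0.457) / (-6) = 3.081
  q = (-7 - (2)·2.648 - (-1)·-0.457) / (-5) = 2.551
  r = (9 - (2)·2.648 - (2)·2.257) / (-7) = 0.116

(3.081, 2.551, 0.116)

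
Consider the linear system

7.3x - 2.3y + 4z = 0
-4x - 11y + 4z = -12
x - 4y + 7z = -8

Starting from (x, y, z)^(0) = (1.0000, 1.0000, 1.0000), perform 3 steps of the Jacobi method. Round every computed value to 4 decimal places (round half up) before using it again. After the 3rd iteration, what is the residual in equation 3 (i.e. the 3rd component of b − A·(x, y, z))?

-0.8963

Iteration 1:
  x = (0 - (-2.3)·1.0000 - (4)·1.0000) / (7.3) = -0.2329
  y = (-12 - (-4)·1.0000 - (4)·1.0000) / (-11) = 1.0909
  z = (-8 - (1)·1.0000 - (-4)·1.0000) / (7) = -0.7143
Iteration 2:
  x = (0 - (-2.3)·1.0909 - (4)·-0.7143) / (7.3) = 0.7351
  y = (-12 - (-4)·-0.2329 - (4)·-0.7143) / (-11) = 0.9159
  z = (-8 - (1)·-0.2329 - (-4)·1.0909) / (7) = -0.4862
Iteration 3:
  x = (0 - (-2.3)·0.9159 - (4)·-0.4862) / (7.3) = 0.5550
  y = (-12 - (-4)·0.7351 - (4)·-0.4862) / (-11) = 0.6468
  z = (-8 - (1)·0.7351 - (-4)·0.9159) / (7) = -0.7245
Residual b − A·x = (0.3341, 0.2328, -0.8963)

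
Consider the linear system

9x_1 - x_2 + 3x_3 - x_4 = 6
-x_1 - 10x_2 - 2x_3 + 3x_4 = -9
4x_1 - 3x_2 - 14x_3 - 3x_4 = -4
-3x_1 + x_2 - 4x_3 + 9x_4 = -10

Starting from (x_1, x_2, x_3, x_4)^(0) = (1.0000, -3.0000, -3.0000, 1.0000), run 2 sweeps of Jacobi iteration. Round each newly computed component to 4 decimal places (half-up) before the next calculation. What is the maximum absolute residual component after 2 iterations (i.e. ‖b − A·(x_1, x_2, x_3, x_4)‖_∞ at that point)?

5.9008

Iteration 1:
  x_1 = (6 - (-1)·-3.0000 - (3)·-3.0000 - (-1)·1.0000) / (9) = 1.4444
  x_2 = (-9 - (-1)·1.0000 - (-2)·-3.0000 - (3)·1.0000) / (-10) = 1.7000
  x_3 = (-4 - (4)·1.0000 - (-3)·-3.0000 - (-3)·1.0000) / (-14) = 1.0000
  x_4 = (-10 - (-3)·1.0000 - (1)·-3.0000 - (-4)·-3.0000) / (9) = -1.7778
Iteration 2:
  x_1 = (6 - (-1)·1.7000 - (3)·1.0000 - (-1)·-1.7778) / (9) = 0.3247
  x_2 = (-9 - (-1)·1.4444 - (-2)·1.0000 - (3)·-1.7778) / (-10) = 0.0222
  x_3 = (-4 - (4)·1.4444 - (-3)·1.7000 - (-3)·-1.7778) / (-14) = 0.7151
  x_4 = (-10 - (-3)·1.4444 - (1)·1.7000 - (-4)·1.0000) / (9) = -0.3741
Residual b − A·x = (0.5805, -5.9008, 3.6569, -2.8208); ∞-norm = 5.9008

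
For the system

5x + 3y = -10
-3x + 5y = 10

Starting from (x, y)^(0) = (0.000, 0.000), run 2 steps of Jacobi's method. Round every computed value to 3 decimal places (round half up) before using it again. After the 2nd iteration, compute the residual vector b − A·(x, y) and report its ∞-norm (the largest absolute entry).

Iteration 1:
  x = (-10 - (3)·0.000) / (5) = -2.000
  y = (10 - (-3)·0.000) / (5) = 2.000
Iteration 2:
  x = (-10 - (3)·2.000) / (5) = -3.200
  y = (10 - (-3)·-2.000) / (5) = 0.800
Residual b − A·x = (3.600, -3.600); ∞-norm = 3.600

3.600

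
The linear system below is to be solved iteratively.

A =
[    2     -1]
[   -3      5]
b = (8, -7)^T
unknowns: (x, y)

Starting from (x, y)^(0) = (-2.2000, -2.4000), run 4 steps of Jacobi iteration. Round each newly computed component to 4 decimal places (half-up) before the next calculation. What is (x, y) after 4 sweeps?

Iteration 1:
  x = (8 - (-1)·-2.4000) / (2) = 2.8000
  y = (-7 - (-3)·-2.2000) / (5) = -2.7200
Iteration 2:
  x = (8 - (-1)·-2.7200) / (2) = 2.6400
  y = (-7 - (-3)·2.8000) / (5) = 0.2800
Iteration 3:
  x = (8 - (-1)·0.2800) / (2) = 4.1400
  y = (-7 - (-3)·2.6400) / (5) = 0.1840
Iteration 4:
  x = (8 - (-1)·0.1840) / (2) = 4.0920
  y = (-7 - (-3)·4.1400) / (5) = 1.0840

(4.0920, 1.0840)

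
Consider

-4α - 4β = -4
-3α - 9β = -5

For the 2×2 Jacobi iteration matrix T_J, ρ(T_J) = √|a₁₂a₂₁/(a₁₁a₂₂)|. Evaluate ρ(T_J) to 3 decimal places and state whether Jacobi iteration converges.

a₁₂a₂₁/(a₁₁a₂₂) = (-4)·(-3) / ((-4)·(-9)) = 0.333333
ρ = √|0.333333| = √0.333333 = 0.577
ρ < 1, so Jacobi converges

0.577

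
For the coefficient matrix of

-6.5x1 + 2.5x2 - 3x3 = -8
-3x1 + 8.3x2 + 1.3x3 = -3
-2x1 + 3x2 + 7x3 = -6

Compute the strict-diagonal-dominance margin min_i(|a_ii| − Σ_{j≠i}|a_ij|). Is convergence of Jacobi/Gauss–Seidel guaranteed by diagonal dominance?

row 1: |-6.5| − (2.5+3) = 1
row 2: |8.3| − (3+1.3) = 4
row 3: |7| − (2+3) = 2
minimum over rows = 1 → strictly diagonally dominant (convergence guaranteed)

1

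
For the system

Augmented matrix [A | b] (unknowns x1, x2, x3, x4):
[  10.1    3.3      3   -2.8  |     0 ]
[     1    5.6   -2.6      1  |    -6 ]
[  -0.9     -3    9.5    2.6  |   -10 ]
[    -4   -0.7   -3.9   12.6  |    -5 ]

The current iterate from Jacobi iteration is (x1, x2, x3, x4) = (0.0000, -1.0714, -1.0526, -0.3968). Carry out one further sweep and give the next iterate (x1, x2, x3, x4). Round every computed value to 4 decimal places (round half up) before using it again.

(0.5527, -1.4893, -1.2824, -0.7822)

One sweep:
  x1 = (0 - (3.3)·-1.0714 - (3)·-1.0526 - (-2.8)·-0.3968) / (10.1) = 0.5527
  x2 = (-6 - (1)·0.0000 - (-2.6)·-1.0526 - (1)·-0.3968) / (5.6) = -1.4893
  x3 = (-10 - (-0.9)·0.0000 - (-3)·-1.0714 - (2.6)·-0.3968) / (9.5) = -1.2824
  x4 = (-5 - (-4)·0.0000 - (-0.7)·-1.0714 - (-3.9)·-1.0526) / (12.6) = -0.7822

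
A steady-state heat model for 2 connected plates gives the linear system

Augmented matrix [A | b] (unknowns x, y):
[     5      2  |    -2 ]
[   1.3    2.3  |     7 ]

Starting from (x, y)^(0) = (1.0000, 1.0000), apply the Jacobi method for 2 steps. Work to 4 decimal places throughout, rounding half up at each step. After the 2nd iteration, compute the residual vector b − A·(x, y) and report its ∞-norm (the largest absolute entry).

2.0349

Iteration 1:
  x = (-2 - (2)·1.0000) / (5) = -0.8000
  y = (7 - (1.3)·1.0000) / (2.3) = 2.4783
Iteration 2:
  x = (-2 - (2)·2.4783) / (5) = -1.3913
  y = (7 - (1.3)·-0.8000) / (2.3) = 3.4957
Residual b − A·x = (-2.0349, 0.7686); ∞-norm = 2.0349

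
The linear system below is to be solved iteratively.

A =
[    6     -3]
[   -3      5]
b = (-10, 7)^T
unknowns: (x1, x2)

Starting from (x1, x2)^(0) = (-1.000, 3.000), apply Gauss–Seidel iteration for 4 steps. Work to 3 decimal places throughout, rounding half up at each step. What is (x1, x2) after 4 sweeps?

Iteration 1:
  x1 = (-10 - (-3)·3.000) / (6) = -0.167
  x2 = (7 - (-3)·-0.167) / (5) = 1.300
Iteration 2:
  x1 = (-10 - (-3)·1.300) / (6) = -1.017
  x2 = (7 - (-3)·-1.017) / (5) = 0.790
Iteration 3:
  x1 = (-10 - (-3)·0.790) / (6) = -1.272
  x2 = (7 - (-3)·-1.272) / (5) = 0.637
Iteration 4:
  x1 = (-10 - (-3)·0.637) / (6) = -1.348
  x2 = (7 - (-3)·-1.348) / (5) = 0.591

(-1.348, 0.591)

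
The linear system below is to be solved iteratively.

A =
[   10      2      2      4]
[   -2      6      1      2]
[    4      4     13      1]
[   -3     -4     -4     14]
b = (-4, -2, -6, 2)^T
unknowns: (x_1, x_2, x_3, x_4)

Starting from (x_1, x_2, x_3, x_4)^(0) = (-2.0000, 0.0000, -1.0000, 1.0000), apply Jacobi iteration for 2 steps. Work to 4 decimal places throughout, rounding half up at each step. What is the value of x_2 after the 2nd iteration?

Iteration 1:
  x_1 = (-4 - (2)·0.0000 - (2)·-1.0000 - (4)·1.0000) / (10) = -0.6000
  x_2 = (-2 - (-2)·-2.0000 - (1)·-1.0000 - (2)·1.0000) / (6) = -1.1667
  x_3 = (-6 - (4)·-2.0000 - (4)·0.0000 - (1)·1.0000) / (13) = 0.0769
  x_4 = (2 - (-3)·-2.0000 - (-4)·0.0000 - (-4)·-1.0000) / (14) = -0.5714
Iteration 2:
  x_1 = (-4 - (2)·-1.1667 - (2)·0.0769 - (4)·-0.5714) / (10) = 0.0465
  x_2 = (-2 - (-2)·-0.6000 - (1)·0.0769 - (2)·-0.5714) / (6) = -0.3557
  x_3 = (-6 - (4)·-0.6000 - (4)·-1.1667 - (1)·-0.5714) / (13) = 0.1260
  x_4 = (2 - (-3)·-0.6000 - (-4)·-1.1667 - (-4)·0.0769) / (14) = -0.2971

-0.3557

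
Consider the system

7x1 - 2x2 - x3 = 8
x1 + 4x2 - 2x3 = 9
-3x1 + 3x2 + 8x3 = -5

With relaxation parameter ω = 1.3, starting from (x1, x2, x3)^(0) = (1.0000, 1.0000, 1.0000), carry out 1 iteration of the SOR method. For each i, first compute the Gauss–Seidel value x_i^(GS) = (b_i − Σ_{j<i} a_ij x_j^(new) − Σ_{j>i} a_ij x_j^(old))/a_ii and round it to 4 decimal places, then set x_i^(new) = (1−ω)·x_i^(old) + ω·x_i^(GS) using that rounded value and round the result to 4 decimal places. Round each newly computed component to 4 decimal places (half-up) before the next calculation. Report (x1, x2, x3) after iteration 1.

(1.7428, 2.7086, -1.5834)

Iteration 1:
  x1: GS value = (8 - (-2)·1.0000 - (-1)·1.0000) / (7) = 1.5714;  x1 ← (1−ω)·1.0000 + ω·1.5714 = 1.7428
  x2: GS value = (9 - (1)·1.7428 - (-2)·1.0000) / (4) = 2.3143;  x2 ← (1−ω)·1.0000 + ω·2.3143 = 2.7086
  x3: GS value = (-5 - (-3)·1.7428 - (3)·2.7086) / (8) = -0.9872;  x3 ← (1−ω)·1.0000 + ω·-0.9872 = -1.5834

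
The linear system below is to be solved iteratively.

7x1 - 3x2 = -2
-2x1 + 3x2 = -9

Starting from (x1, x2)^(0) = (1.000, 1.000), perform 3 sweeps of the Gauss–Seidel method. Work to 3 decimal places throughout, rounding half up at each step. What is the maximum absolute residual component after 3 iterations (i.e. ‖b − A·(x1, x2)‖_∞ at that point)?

Iteration 1:
  x1 = (-2 - (-3)·1.000) / (7) = 0.143
  x2 = (-9 - (-2)·0.143) / (3) = -2.905
Iteration 2:
  x1 = (-2 - (-3)·-2.905) / (7) = -1.531
  x2 = (-9 - (-2)·-1.531) / (3) = -4.021
Iteration 3:
  x1 = (-2 - (-3)·-4.021) / (7) = -2.009
  x2 = (-9 - (-2)·-2.009) / (3) = -4.339
Residual b − A·x = (-0.954, -0.001); ∞-norm = 0.954

0.954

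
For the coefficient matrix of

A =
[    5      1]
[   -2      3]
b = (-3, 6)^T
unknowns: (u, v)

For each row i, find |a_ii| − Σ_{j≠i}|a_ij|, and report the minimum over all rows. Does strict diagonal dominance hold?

1

row 1: |5| − (1) = 4
row 2: |3| − (2) = 1
minimum over rows = 1 → strictly diagonally dominant (convergence guaranteed)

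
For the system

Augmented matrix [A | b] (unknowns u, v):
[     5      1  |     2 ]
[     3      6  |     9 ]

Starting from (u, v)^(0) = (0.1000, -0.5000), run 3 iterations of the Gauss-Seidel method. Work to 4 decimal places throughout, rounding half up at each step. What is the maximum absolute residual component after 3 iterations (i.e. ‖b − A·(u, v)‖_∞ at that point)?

Iteration 1:
  u = (2 - (1)·-0.5000) / (5) = 0.5000
  v = (9 - (3)·0.5000) / (6) = 1.2500
Iteration 2:
  u = (2 - (1)·1.2500) / (5) = 0.1500
  v = (9 - (3)·0.1500) / (6) = 1.4250
Iteration 3:
  u = (2 - (1)·1.4250) / (5) = 0.1150
  v = (9 - (3)·0.1150) / (6) = 1.4425
Residual b − A·x = (-0.0175, 0.0000); ∞-norm = 0.0175

0.0175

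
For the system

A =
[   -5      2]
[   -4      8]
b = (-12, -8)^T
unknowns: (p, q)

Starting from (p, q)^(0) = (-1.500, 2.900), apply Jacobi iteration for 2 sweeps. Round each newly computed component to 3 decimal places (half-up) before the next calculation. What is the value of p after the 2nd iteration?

1.700

Iteration 1:
  p = (-12 - (2)·2.900) / (-5) = 3.560
  q = (-8 - (-4)·-1.500) / (8) = -1.750
Iteration 2:
  p = (-12 - (2)·-1.750) / (-5) = 1.700
  q = (-8 - (-4)·3.560) / (8) = 0.780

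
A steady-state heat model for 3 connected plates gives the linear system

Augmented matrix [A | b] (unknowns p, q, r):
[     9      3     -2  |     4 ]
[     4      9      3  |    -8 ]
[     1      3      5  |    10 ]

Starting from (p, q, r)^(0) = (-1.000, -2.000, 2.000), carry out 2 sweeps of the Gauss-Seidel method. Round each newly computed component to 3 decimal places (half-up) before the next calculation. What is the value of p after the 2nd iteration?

1.868

Iteration 1:
  p = (4 - (3)·-2.000 - (-2)·2.000) / (9) = 1.556
  q = (-8 - (4)·1.556 - (3)·2.000) / (9) = -2.247
  r = (10 - (1)·1.556 - (3)·-2.247) / (5) = 3.037
Iteration 2:
  p = (4 - (3)·-2.247 - (-2)·3.037) / (9) = 1.868
  q = (-8 - (4)·1.868 - (3)·3.037) / (9) = -2.731
  r = (10 - (1)·1.868 - (3)·-2.731) / (5) = 3.265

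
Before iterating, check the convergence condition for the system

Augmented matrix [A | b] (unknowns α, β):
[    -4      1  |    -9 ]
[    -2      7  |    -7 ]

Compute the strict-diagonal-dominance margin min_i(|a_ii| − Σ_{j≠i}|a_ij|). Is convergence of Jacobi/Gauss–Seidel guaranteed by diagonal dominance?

row 1: |-4| − (1) = 3
row 2: |7| − (2) = 5
minimum over rows = 3 → strictly diagonally dominant (convergence guaranteed)

3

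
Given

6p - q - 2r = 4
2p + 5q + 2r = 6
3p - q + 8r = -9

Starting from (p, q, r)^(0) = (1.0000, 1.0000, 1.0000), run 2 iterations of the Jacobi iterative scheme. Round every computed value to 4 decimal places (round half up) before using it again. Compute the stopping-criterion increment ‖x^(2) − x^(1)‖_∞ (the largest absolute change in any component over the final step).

Iteration 1:
  p = (4 - (-1)·1.0000 - (-2)·1.0000) / (6) = 1.1667
  q = (6 - (2)·1.0000 - (2)·1.0000) / (5) = 0.4000
  r = (-9 - (3)·1.0000 - (-1)·1.0000) / (8) = -1.3750
Iteration 2:
  p = (4 - (-1)·0.4000 - (-2)·-1.3750) / (6) = 0.2750
  q = (6 - (2)·1.1667 - (2)·-1.3750) / (5) = 1.2833
  r = (-9 - (3)·1.1667 - (-1)·0.4000) / (8) = -1.5125
Change: (-0.8917, 0.8833, -0.1375) → max |·| = 0.8917

0.8917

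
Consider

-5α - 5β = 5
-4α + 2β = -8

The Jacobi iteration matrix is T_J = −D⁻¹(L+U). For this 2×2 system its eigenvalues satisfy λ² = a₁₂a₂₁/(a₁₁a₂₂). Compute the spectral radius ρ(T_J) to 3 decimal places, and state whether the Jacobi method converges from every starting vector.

1.414

a₁₂a₂₁/(a₁₁a₂₂) = (-5)·(-4) / ((-5)·(2)) = -2.000000
ρ = √|-2.000000| = √2.000000 = 1.414
ρ > 1, so Jacobi diverges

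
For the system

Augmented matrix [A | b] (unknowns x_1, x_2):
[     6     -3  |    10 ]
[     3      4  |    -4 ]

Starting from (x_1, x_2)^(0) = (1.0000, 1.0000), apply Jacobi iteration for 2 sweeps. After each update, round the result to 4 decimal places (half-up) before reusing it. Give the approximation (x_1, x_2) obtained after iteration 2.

(0.7917, -2.6250)

Iteration 1:
  x_1 = (10 - (-3)·1.0000) / (6) = 2.1667
  x_2 = (-4 - (3)·1.0000) / (4) = -1.7500
Iteration 2:
  x_1 = (10 - (-3)·-1.7500) / (6) = 0.7917
  x_2 = (-4 - (3)·2.1667) / (4) = -2.6250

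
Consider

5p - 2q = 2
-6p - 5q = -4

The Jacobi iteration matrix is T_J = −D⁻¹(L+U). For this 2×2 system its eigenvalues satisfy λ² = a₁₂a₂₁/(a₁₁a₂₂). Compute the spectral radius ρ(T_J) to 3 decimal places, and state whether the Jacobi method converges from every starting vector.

a₁₂a₂₁/(a₁₁a₂₂) = (-2)·(-6) / ((5)·(-5)) = -0.480000
ρ = √|-0.480000| = √0.480000 = 0.693
ρ < 1, so Jacobi converges

0.693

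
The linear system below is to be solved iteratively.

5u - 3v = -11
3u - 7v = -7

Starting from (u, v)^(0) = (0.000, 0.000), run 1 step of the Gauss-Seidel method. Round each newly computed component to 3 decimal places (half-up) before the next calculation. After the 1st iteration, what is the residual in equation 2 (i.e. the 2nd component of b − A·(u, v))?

Iteration 1:
  u = (-11 - (-3)·0.000) / (5) = -2.200
  v = (-7 - (3)·-2.200) / (-7) = 0.057
Residual b − A·x = (0.171, -0.001)

-0.001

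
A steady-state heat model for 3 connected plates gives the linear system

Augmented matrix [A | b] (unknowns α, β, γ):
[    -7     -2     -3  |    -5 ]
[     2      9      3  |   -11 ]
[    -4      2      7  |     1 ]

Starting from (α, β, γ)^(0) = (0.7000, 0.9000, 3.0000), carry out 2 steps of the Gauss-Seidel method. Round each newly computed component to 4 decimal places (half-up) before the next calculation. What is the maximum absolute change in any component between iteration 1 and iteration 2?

2.0173

Iteration 1:
  α = (-5 - (-2)·0.9000 - (-3)·3.0000) / (-7) = -0.8286
  β = (-11 - (2)·-0.8286 - (3)·3.0000) / (9) = -2.0381
  γ = (1 - (-4)·-0.8286 - (2)·-2.0381) / (7) = 0.2517
Iteration 2:
  α = (-5 - (-2)·-2.0381 - (-3)·0.2517) / (-7) = 1.1887
  β = (-11 - (2)·1.1887 - (3)·0.2517) / (9) = -1.5703
  γ = (1 - (-4)·1.1887 - (2)·-1.5703) / (7) = 1.2708
Change: (2.0173, 0.4678, 1.0191) → max |·| = 2.0173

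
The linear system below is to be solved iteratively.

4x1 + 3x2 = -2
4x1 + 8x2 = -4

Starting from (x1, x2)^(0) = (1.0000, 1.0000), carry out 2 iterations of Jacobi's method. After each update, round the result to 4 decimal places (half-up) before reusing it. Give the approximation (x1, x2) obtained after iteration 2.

Iteration 1:
  x1 = (-2 - (3)·1.0000) / (4) = -1.2500
  x2 = (-4 - (4)·1.0000) / (8) = -1.0000
Iteration 2:
  x1 = (-2 - (3)·-1.0000) / (4) = 0.2500
  x2 = (-4 - (4)·-1.2500) / (8) = 0.1250

(0.2500, 0.1250)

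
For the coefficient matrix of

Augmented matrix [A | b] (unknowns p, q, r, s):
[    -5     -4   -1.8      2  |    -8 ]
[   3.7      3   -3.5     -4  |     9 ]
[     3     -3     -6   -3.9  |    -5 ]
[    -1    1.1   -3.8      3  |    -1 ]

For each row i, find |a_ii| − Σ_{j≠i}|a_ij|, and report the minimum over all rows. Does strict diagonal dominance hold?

row 1: |-5| − (4+1.8+2) = -2.8
row 2: |3| − (3.7+3.5+4) = -8.2
row 3: |-6| − (3+3+3.9) = -3.9
row 4: |3| − (1+1.1+3.8) = -2.9
minimum over rows = -8.2 → not strictly diagonally dominant

-8.2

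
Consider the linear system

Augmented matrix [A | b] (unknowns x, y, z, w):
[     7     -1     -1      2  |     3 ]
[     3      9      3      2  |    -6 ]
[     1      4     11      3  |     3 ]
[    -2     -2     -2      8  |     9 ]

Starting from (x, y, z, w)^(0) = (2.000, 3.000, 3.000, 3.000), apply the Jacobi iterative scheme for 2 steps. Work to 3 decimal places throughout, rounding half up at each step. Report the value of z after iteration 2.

0.472

Iteration 1:
  x = (3 - (-1)·3.000 - (-1)·3.000 - (2)·3.000) / (7) = 0.429
  y = (-6 - (3)·2.000 - (3)·3.000 - (2)·3.000) / (9) = -3.000
  z = (3 - (1)·2.000 - (4)·3.000 - (3)·3.000) / (11) = -1.818
  w = (9 - (-2)·2.000 - (-2)·3.000 - (-2)·3.000) / (8) = 3.125
Iteration 2:
  x = (3 - (-1)·-3.000 - (-1)·-1.818 - (2)·3.125) / (7) = -1.153
  y = (-6 - (3)·0.429 - (3)·-1.818 - (2)·3.125) / (9) = -0.898
  z = (3 - (1)·0.429 - (4)·-3.000 - (3)·3.125) / (11) = 0.472
  w = (9 - (-2)·0.429 - (-2)·-3.000 - (-2)·-1.818) / (8) = 0.028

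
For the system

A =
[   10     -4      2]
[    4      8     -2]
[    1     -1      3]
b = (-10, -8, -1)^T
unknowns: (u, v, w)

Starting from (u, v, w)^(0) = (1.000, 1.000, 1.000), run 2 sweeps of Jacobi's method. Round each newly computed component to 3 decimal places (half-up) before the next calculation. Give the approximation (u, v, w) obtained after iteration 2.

Iteration 1:
  u = (-10 - (-4)·1.000 - (2)·1.000) / (10) = -0.800
  v = (-8 - (4)·1.000 - (-2)·1.000) / (8) = -1.250
  w = (-1 - (1)·1.000 - (-1)·1.000) / (3) = -0.333
Iteration 2:
  u = (-10 - (-4)·-1.250 - (2)·-0.333) / (10) = -1.433
  v = (-8 - (4)·-0.800 - (-2)·-0.333) / (8) = -0.683
  w = (-1 - (1)·-0.800 - (-1)·-1.250) / (3) = -0.483

(-1.433, -0.683, -0.483)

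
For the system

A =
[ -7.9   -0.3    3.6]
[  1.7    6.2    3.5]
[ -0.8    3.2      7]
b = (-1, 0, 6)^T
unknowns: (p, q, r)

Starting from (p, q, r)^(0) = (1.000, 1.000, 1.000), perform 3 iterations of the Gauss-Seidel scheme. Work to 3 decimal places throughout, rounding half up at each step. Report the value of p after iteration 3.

Iteration 1:
  p = (-1 - (-0.3)·1.000 - (3.6)·1.000) / (-7.9) = 0.544
  q = (0 - (1.7)·0.544 - (3.5)·1.000) / (6.2) = -0.714
  r = (6 - (-0.8)·0.544 - (3.2)·-0.714) / (7) = 1.246
Iteration 2:
  p = (-1 - (-0.3)·-0.714 - (3.6)·1.246) / (-7.9) = 0.721
  q = (0 - (1.7)·0.721 - (3.5)·1.246) / (6.2) = -0.901
  r = (6 - (-0.8)·0.721 - (3.2)·-0.901) / (7) = 1.351
Iteration 3:
  p = (-1 - (-0.3)·-0.901 - (3.6)·1.351) / (-7.9) = 0.776
  q = (0 - (1.7)·0.776 - (3.5)·1.351) / (6.2) = -0.975
  r = (6 - (-0.8)·0.776 - (3.2)·-0.975) / (7) = 1.392

0.776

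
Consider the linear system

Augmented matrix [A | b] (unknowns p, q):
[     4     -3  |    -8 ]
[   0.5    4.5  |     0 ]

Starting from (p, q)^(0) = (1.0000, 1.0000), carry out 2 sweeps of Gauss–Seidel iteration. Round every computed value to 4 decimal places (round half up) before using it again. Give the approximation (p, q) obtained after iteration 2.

Iteration 1:
  p = (-8 - (-3)·1.0000) / (4) = -1.2500
  q = (0 - (0.5)·-1.2500) / (4.5) = 0.1389
Iteration 2:
  p = (-8 - (-3)·0.1389) / (4) = -1.8958
  q = (0 - (0.5)·-1.8958) / (4.5) = 0.2106

(-1.8958, 0.2106)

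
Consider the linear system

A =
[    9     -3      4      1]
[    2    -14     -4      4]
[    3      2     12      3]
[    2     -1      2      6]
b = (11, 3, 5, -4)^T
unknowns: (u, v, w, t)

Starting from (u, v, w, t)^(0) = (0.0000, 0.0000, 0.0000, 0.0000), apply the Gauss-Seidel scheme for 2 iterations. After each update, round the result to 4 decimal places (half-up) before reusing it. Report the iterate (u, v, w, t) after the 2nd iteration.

Iteration 1:
  u = (11 - (-3)·0.0000 - (4)·0.0000 - (1)·0.0000) / (9) = 1.2222
  v = (3 - (2)·1.2222 - (-4)·0.0000 - (4)·0.0000) / (-14) = -0.0397
  w = (5 - (3)·1.2222 - (2)·-0.0397 - (3)·0.0000) / (12) = 0.1177
  t = (-4 - (2)·1.2222 - (-1)·-0.0397 - (2)·0.1177) / (6) = -1.1199
Iteration 2:
  u = (11 - (-3)·-0.0397 - (4)·0.1177 - (1)·-1.1199) / (9) = 1.2811
  v = (3 - (2)·1.2811 - (-4)·0.1177 - (4)·-1.1199) / (-14) = -0.3849
  w = (5 - (3)·1.2811 - (2)·-0.3849 - (3)·-1.1199) / (12) = 0.4405
  t = (-4 - (2)·1.2811 - (-1)·-0.3849 - (2)·0.4405) / (6) = -1.3047

(1.2811, -0.3849, 0.4405, -1.3047)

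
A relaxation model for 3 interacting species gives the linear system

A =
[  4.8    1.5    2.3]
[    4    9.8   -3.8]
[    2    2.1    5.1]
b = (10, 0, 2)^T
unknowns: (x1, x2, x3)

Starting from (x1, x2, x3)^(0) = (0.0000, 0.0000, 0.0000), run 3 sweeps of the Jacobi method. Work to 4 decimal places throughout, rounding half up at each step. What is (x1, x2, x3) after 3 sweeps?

(2.5051, -0.9384, -0.0636)

Iteration 1:
  x1 = (10 - (1.5)·0.0000 - (2.3)·0.0000) / (4.8) = 2.0833
  x2 = (0 - (4)·0.0000 - (-3.8)·0.0000) / (9.8) = 0.0000
  x3 = (2 - (2)·0.0000 - (2.1)·0.0000) / (5.1) = 0.3922
Iteration 2:
  x1 = (10 - (1.5)·0.0000 - (2.3)·0.3922) / (4.8) = 1.8954
  x2 = (0 - (4)·2.0833 - (-3.8)·0.3922) / (9.8) = -0.6982
  x3 = (2 - (2)·2.0833 - (2.1)·0.0000) / (5.1) = -0.4248
Iteration 3:
  x1 = (10 - (1.5)·-0.6982 - (2.3)·-0.4248) / (4.8) = 2.5051
  x2 = (0 - (4)·1.8954 - (-3.8)·-0.4248) / (9.8) = -0.9384
  x3 = (2 - (2)·1.8954 - (2.1)·-0.6982) / (5.1) = -0.0636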